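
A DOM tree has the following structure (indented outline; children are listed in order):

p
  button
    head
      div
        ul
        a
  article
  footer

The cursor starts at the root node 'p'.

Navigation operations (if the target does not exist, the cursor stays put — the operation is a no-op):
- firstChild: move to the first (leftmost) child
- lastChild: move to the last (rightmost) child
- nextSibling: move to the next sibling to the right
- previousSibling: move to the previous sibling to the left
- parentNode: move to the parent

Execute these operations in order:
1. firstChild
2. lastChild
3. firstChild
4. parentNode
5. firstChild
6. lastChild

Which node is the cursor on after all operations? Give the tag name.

After 1 (firstChild): button
After 2 (lastChild): head
After 3 (firstChild): div
After 4 (parentNode): head
After 5 (firstChild): div
After 6 (lastChild): a

Answer: a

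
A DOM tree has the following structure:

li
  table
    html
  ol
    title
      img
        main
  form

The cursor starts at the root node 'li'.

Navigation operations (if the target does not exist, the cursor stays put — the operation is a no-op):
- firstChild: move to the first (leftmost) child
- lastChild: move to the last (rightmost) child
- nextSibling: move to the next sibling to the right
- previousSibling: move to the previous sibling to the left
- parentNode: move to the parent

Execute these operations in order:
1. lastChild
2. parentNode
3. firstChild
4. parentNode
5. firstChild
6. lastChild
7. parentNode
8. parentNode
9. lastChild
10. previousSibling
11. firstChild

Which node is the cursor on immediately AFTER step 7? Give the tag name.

After 1 (lastChild): form
After 2 (parentNode): li
After 3 (firstChild): table
After 4 (parentNode): li
After 5 (firstChild): table
After 6 (lastChild): html
After 7 (parentNode): table

Answer: table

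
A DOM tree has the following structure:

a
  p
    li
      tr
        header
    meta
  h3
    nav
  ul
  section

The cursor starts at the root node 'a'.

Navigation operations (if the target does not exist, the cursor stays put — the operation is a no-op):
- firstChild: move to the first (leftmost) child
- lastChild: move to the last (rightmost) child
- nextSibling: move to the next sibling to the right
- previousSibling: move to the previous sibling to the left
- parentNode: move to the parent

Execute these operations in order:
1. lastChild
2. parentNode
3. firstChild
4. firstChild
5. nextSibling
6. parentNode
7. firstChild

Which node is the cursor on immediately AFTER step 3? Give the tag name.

After 1 (lastChild): section
After 2 (parentNode): a
After 3 (firstChild): p

Answer: p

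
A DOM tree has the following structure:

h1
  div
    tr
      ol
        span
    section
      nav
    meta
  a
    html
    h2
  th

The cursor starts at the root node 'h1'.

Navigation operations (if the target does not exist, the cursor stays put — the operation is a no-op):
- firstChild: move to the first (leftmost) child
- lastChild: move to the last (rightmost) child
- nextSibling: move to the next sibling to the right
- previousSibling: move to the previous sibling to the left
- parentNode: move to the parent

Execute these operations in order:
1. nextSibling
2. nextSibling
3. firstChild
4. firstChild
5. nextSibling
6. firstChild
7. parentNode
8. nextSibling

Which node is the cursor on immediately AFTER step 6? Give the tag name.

Answer: nav

Derivation:
After 1 (nextSibling): h1 (no-op, stayed)
After 2 (nextSibling): h1 (no-op, stayed)
After 3 (firstChild): div
After 4 (firstChild): tr
After 5 (nextSibling): section
After 6 (firstChild): nav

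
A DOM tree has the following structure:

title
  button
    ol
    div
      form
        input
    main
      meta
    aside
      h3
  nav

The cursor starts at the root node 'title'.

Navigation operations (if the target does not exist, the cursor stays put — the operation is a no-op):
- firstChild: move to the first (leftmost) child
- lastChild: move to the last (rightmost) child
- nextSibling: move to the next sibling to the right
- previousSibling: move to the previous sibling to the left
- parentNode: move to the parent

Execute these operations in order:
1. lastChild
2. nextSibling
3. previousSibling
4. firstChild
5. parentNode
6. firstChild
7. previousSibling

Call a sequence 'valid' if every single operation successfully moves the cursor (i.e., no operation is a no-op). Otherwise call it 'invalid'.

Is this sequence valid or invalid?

Answer: invalid

Derivation:
After 1 (lastChild): nav
After 2 (nextSibling): nav (no-op, stayed)
After 3 (previousSibling): button
After 4 (firstChild): ol
After 5 (parentNode): button
After 6 (firstChild): ol
After 7 (previousSibling): ol (no-op, stayed)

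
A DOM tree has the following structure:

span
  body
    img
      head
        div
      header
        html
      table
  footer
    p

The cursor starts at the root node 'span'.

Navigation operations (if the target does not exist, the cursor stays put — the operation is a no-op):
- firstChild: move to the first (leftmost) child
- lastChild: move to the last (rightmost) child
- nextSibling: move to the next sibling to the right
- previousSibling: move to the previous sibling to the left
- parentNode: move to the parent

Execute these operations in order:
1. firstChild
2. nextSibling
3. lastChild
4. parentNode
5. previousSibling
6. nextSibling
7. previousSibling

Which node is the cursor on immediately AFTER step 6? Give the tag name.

Answer: footer

Derivation:
After 1 (firstChild): body
After 2 (nextSibling): footer
After 3 (lastChild): p
After 4 (parentNode): footer
After 5 (previousSibling): body
After 6 (nextSibling): footer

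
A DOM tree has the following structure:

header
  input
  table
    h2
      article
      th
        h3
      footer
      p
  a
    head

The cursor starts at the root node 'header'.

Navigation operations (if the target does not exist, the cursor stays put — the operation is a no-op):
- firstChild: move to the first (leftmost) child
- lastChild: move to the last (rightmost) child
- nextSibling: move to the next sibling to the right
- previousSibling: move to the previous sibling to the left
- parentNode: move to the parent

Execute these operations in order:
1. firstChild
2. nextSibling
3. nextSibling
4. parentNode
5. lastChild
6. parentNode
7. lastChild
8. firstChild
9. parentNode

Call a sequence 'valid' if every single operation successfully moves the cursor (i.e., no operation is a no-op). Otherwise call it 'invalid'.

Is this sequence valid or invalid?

After 1 (firstChild): input
After 2 (nextSibling): table
After 3 (nextSibling): a
After 4 (parentNode): header
After 5 (lastChild): a
After 6 (parentNode): header
After 7 (lastChild): a
After 8 (firstChild): head
After 9 (parentNode): a

Answer: valid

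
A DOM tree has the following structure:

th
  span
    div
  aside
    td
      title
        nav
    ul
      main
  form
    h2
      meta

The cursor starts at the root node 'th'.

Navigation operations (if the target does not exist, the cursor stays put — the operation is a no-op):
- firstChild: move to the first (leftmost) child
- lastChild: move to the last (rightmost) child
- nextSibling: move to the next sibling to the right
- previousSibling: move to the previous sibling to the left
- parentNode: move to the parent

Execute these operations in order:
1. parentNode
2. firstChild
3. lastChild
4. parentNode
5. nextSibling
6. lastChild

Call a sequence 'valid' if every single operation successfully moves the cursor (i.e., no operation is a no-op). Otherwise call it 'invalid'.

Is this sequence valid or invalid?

After 1 (parentNode): th (no-op, stayed)
After 2 (firstChild): span
After 3 (lastChild): div
After 4 (parentNode): span
After 5 (nextSibling): aside
After 6 (lastChild): ul

Answer: invalid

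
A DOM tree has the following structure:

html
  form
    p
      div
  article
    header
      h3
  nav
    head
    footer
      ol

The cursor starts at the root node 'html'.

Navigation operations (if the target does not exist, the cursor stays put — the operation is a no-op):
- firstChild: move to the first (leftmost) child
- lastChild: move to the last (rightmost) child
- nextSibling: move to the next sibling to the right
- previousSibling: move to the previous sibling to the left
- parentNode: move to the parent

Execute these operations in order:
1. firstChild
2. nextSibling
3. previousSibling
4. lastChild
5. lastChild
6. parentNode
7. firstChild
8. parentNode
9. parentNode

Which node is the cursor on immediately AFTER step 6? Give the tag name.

After 1 (firstChild): form
After 2 (nextSibling): article
After 3 (previousSibling): form
After 4 (lastChild): p
After 5 (lastChild): div
After 6 (parentNode): p

Answer: p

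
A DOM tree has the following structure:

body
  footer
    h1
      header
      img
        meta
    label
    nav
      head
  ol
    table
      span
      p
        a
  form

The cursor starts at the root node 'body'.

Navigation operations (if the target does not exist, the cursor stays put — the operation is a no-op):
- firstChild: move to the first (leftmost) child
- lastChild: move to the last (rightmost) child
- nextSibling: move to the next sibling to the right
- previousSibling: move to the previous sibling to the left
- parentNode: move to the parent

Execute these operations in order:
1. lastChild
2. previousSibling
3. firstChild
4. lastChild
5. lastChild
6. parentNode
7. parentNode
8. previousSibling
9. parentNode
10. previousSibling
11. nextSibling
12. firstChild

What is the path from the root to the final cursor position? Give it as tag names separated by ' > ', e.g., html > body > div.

After 1 (lastChild): form
After 2 (previousSibling): ol
After 3 (firstChild): table
After 4 (lastChild): p
After 5 (lastChild): a
After 6 (parentNode): p
After 7 (parentNode): table
After 8 (previousSibling): table (no-op, stayed)
After 9 (parentNode): ol
After 10 (previousSibling): footer
After 11 (nextSibling): ol
After 12 (firstChild): table

Answer: body > ol > table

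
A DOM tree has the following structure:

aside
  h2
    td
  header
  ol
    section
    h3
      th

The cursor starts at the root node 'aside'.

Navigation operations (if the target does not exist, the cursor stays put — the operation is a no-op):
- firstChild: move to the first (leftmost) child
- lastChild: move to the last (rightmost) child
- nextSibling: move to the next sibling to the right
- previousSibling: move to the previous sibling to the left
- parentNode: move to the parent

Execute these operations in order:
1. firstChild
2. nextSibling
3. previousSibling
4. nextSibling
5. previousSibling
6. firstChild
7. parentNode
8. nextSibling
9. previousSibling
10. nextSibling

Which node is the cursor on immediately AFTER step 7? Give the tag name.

Answer: h2

Derivation:
After 1 (firstChild): h2
After 2 (nextSibling): header
After 3 (previousSibling): h2
After 4 (nextSibling): header
After 5 (previousSibling): h2
After 6 (firstChild): td
After 7 (parentNode): h2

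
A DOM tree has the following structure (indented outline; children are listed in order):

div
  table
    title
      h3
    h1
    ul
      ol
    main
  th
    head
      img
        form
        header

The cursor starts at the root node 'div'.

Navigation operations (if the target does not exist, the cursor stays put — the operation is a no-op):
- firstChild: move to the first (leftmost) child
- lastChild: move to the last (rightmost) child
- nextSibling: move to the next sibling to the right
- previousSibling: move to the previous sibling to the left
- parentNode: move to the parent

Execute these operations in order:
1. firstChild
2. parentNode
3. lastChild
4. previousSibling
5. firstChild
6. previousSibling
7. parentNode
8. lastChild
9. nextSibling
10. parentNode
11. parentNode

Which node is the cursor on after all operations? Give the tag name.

Answer: div

Derivation:
After 1 (firstChild): table
After 2 (parentNode): div
After 3 (lastChild): th
After 4 (previousSibling): table
After 5 (firstChild): title
After 6 (previousSibling): title (no-op, stayed)
After 7 (parentNode): table
After 8 (lastChild): main
After 9 (nextSibling): main (no-op, stayed)
After 10 (parentNode): table
After 11 (parentNode): div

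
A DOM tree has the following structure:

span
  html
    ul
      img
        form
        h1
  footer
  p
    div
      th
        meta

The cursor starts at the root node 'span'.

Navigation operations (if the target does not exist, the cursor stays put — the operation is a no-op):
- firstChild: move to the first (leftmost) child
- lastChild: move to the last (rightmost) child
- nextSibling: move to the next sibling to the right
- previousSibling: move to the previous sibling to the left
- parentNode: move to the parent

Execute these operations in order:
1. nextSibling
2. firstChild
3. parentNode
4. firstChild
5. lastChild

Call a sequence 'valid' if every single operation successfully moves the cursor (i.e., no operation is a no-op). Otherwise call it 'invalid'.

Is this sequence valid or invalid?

Answer: invalid

Derivation:
After 1 (nextSibling): span (no-op, stayed)
After 2 (firstChild): html
After 3 (parentNode): span
After 4 (firstChild): html
After 5 (lastChild): ul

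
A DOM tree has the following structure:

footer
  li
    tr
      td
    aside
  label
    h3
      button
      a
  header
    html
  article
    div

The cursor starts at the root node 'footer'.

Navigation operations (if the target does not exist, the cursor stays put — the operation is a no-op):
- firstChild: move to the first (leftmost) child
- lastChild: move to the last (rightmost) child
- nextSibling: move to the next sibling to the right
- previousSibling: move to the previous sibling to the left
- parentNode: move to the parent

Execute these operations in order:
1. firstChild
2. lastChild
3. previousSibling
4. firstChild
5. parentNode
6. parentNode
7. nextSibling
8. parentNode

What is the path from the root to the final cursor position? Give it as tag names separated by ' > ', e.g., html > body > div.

After 1 (firstChild): li
After 2 (lastChild): aside
After 3 (previousSibling): tr
After 4 (firstChild): td
After 5 (parentNode): tr
After 6 (parentNode): li
After 7 (nextSibling): label
After 8 (parentNode): footer

Answer: footer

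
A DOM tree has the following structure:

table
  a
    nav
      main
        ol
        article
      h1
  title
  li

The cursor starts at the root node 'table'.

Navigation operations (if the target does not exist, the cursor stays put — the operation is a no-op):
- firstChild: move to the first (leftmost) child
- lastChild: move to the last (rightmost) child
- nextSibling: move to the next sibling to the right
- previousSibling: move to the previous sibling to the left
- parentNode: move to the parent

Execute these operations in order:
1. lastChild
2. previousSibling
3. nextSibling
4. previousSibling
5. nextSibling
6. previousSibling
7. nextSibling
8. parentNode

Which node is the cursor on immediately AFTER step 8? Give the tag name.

Answer: table

Derivation:
After 1 (lastChild): li
After 2 (previousSibling): title
After 3 (nextSibling): li
After 4 (previousSibling): title
After 5 (nextSibling): li
After 6 (previousSibling): title
After 7 (nextSibling): li
After 8 (parentNode): table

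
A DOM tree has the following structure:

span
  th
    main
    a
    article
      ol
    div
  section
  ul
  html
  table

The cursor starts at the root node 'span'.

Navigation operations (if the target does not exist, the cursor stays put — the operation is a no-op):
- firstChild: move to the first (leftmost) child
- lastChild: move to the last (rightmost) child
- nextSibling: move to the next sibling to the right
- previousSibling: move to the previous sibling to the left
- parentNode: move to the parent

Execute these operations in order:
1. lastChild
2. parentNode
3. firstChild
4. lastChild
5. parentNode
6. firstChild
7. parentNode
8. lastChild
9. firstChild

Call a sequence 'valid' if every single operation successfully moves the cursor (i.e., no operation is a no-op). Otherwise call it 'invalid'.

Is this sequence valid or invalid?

After 1 (lastChild): table
After 2 (parentNode): span
After 3 (firstChild): th
After 4 (lastChild): div
After 5 (parentNode): th
After 6 (firstChild): main
After 7 (parentNode): th
After 8 (lastChild): div
After 9 (firstChild): div (no-op, stayed)

Answer: invalid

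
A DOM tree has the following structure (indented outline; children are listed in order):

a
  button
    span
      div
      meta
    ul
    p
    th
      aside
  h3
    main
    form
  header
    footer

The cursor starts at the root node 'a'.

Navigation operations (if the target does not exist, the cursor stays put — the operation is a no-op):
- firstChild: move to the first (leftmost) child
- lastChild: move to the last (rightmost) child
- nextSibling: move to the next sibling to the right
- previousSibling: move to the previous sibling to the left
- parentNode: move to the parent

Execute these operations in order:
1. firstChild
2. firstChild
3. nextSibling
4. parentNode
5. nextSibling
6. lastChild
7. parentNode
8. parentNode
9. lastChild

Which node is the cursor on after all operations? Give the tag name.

After 1 (firstChild): button
After 2 (firstChild): span
After 3 (nextSibling): ul
After 4 (parentNode): button
After 5 (nextSibling): h3
After 6 (lastChild): form
After 7 (parentNode): h3
After 8 (parentNode): a
After 9 (lastChild): header

Answer: header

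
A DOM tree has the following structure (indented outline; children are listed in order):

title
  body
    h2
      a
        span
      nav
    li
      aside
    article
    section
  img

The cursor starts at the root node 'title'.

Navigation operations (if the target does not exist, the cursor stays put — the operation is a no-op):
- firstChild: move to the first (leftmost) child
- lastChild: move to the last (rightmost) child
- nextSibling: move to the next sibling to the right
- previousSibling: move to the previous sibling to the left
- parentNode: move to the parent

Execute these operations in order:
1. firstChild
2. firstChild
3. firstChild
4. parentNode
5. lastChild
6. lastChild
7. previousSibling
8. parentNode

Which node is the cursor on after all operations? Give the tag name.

After 1 (firstChild): body
After 2 (firstChild): h2
After 3 (firstChild): a
After 4 (parentNode): h2
After 5 (lastChild): nav
After 6 (lastChild): nav (no-op, stayed)
After 7 (previousSibling): a
After 8 (parentNode): h2

Answer: h2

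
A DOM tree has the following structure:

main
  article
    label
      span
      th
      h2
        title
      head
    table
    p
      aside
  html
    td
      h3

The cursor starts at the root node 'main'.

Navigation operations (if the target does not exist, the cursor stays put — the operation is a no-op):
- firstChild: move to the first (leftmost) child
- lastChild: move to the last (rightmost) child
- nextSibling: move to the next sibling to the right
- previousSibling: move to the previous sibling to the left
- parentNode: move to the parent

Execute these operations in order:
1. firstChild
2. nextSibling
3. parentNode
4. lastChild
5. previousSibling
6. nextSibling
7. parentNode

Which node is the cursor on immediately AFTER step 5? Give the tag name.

Answer: article

Derivation:
After 1 (firstChild): article
After 2 (nextSibling): html
After 3 (parentNode): main
After 4 (lastChild): html
After 5 (previousSibling): article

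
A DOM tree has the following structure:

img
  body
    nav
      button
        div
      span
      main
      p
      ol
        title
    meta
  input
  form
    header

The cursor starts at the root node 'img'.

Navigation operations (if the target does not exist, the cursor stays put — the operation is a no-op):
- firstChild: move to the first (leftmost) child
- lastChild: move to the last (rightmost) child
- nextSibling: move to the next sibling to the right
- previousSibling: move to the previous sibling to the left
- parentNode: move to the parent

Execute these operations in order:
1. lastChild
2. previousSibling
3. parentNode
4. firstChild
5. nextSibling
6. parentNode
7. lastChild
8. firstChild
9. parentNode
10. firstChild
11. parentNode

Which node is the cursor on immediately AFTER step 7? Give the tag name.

After 1 (lastChild): form
After 2 (previousSibling): input
After 3 (parentNode): img
After 4 (firstChild): body
After 5 (nextSibling): input
After 6 (parentNode): img
After 7 (lastChild): form

Answer: form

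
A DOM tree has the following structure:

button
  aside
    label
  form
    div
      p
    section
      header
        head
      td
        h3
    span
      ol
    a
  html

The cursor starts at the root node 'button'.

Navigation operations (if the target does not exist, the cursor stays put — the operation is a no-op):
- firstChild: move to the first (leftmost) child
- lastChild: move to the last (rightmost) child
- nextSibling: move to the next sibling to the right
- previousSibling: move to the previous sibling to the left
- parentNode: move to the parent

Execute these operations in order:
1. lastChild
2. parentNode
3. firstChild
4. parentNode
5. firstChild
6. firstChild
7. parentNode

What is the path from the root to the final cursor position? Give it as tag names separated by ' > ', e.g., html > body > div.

Answer: button > aside

Derivation:
After 1 (lastChild): html
After 2 (parentNode): button
After 3 (firstChild): aside
After 4 (parentNode): button
After 5 (firstChild): aside
After 6 (firstChild): label
After 7 (parentNode): aside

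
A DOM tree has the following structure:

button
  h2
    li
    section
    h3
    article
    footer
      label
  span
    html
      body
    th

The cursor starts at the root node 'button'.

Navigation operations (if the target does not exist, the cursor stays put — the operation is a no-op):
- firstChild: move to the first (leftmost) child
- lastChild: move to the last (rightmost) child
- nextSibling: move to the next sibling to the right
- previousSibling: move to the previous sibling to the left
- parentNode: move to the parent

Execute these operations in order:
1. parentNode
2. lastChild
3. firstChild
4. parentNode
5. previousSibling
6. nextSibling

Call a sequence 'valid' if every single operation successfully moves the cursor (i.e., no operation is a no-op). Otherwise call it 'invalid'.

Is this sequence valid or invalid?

Answer: invalid

Derivation:
After 1 (parentNode): button (no-op, stayed)
After 2 (lastChild): span
After 3 (firstChild): html
After 4 (parentNode): span
After 5 (previousSibling): h2
After 6 (nextSibling): span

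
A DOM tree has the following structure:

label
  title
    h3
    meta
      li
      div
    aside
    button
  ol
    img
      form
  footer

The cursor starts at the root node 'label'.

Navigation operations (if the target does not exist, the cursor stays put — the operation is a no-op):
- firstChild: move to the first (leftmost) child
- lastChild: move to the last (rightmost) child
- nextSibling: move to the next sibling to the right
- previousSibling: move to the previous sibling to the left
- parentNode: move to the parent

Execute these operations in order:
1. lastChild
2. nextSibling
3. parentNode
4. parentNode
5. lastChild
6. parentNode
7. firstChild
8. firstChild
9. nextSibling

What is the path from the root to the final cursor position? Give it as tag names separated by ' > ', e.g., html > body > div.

After 1 (lastChild): footer
After 2 (nextSibling): footer (no-op, stayed)
After 3 (parentNode): label
After 4 (parentNode): label (no-op, stayed)
After 5 (lastChild): footer
After 6 (parentNode): label
After 7 (firstChild): title
After 8 (firstChild): h3
After 9 (nextSibling): meta

Answer: label > title > meta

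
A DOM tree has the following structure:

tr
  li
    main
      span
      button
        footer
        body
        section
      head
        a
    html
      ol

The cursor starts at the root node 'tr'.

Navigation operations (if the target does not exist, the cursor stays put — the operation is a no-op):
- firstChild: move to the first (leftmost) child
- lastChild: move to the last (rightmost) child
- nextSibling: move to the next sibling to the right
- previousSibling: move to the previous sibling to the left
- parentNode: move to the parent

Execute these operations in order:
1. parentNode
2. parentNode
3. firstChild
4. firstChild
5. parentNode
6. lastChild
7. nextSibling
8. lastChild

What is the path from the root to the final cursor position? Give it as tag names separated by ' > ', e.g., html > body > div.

Answer: tr > li > html > ol

Derivation:
After 1 (parentNode): tr (no-op, stayed)
After 2 (parentNode): tr (no-op, stayed)
After 3 (firstChild): li
After 4 (firstChild): main
After 5 (parentNode): li
After 6 (lastChild): html
After 7 (nextSibling): html (no-op, stayed)
After 8 (lastChild): ol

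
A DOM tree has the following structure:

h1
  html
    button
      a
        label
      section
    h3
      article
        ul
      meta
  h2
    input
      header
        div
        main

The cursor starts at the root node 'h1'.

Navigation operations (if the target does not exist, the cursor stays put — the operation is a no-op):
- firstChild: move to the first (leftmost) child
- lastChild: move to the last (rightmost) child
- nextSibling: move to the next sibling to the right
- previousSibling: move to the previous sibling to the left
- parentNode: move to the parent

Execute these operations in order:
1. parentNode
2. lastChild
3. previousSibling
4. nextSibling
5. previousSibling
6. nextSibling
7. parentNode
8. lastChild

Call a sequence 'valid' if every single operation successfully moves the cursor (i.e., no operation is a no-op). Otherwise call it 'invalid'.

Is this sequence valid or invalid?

Answer: invalid

Derivation:
After 1 (parentNode): h1 (no-op, stayed)
After 2 (lastChild): h2
After 3 (previousSibling): html
After 4 (nextSibling): h2
After 5 (previousSibling): html
After 6 (nextSibling): h2
After 7 (parentNode): h1
After 8 (lastChild): h2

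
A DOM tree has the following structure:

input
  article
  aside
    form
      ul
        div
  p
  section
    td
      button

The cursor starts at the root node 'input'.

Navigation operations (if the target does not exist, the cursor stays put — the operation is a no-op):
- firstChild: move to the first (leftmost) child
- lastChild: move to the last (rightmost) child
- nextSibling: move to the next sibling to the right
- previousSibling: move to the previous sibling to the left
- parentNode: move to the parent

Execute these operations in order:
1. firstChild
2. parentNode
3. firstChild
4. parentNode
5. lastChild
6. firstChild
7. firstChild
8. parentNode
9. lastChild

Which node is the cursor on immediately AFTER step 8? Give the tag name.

After 1 (firstChild): article
After 2 (parentNode): input
After 3 (firstChild): article
After 4 (parentNode): input
After 5 (lastChild): section
After 6 (firstChild): td
After 7 (firstChild): button
After 8 (parentNode): td

Answer: td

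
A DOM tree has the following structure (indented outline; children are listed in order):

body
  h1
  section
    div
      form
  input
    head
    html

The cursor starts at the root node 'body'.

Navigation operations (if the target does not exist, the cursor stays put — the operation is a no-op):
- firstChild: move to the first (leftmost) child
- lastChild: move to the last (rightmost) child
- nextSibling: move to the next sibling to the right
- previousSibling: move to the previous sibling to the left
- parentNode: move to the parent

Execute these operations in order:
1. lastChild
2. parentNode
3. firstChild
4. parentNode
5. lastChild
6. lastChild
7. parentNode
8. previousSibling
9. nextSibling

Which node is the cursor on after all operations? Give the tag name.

After 1 (lastChild): input
After 2 (parentNode): body
After 3 (firstChild): h1
After 4 (parentNode): body
After 5 (lastChild): input
After 6 (lastChild): html
After 7 (parentNode): input
After 8 (previousSibling): section
After 9 (nextSibling): input

Answer: input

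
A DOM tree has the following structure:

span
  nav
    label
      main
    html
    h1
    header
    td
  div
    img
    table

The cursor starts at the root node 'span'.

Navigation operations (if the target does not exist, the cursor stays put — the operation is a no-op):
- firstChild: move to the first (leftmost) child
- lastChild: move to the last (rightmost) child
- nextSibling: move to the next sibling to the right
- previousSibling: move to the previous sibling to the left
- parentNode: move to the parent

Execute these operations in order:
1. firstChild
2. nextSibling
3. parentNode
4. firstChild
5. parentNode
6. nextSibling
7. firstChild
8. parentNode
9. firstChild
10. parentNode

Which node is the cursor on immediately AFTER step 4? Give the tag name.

Answer: nav

Derivation:
After 1 (firstChild): nav
After 2 (nextSibling): div
After 3 (parentNode): span
After 4 (firstChild): nav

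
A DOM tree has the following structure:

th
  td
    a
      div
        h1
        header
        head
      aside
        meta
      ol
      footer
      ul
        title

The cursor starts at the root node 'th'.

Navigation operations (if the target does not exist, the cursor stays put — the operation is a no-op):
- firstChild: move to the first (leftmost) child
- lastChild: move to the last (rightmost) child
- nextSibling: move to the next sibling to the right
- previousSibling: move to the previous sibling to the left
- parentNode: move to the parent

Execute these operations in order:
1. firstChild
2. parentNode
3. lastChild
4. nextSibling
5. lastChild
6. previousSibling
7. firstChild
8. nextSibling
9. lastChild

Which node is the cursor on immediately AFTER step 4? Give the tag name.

Answer: td

Derivation:
After 1 (firstChild): td
After 2 (parentNode): th
After 3 (lastChild): td
After 4 (nextSibling): td (no-op, stayed)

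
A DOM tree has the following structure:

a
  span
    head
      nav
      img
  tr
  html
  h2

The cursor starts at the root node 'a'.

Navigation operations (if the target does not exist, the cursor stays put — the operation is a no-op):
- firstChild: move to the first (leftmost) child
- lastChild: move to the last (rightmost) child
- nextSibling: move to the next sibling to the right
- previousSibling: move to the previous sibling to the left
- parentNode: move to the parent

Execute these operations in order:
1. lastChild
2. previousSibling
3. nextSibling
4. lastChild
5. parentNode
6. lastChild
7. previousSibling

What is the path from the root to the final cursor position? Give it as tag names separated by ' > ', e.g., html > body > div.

After 1 (lastChild): h2
After 2 (previousSibling): html
After 3 (nextSibling): h2
After 4 (lastChild): h2 (no-op, stayed)
After 5 (parentNode): a
After 6 (lastChild): h2
After 7 (previousSibling): html

Answer: a > html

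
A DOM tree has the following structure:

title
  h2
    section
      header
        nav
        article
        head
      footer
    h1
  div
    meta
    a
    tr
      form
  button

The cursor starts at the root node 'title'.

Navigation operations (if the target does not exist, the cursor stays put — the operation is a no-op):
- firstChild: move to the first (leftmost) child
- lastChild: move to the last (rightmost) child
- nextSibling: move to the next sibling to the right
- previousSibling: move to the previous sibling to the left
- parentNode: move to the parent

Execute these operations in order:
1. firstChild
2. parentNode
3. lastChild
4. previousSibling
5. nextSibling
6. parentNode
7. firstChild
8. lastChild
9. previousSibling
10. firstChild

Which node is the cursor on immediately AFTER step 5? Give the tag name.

After 1 (firstChild): h2
After 2 (parentNode): title
After 3 (lastChild): button
After 4 (previousSibling): div
After 5 (nextSibling): button

Answer: button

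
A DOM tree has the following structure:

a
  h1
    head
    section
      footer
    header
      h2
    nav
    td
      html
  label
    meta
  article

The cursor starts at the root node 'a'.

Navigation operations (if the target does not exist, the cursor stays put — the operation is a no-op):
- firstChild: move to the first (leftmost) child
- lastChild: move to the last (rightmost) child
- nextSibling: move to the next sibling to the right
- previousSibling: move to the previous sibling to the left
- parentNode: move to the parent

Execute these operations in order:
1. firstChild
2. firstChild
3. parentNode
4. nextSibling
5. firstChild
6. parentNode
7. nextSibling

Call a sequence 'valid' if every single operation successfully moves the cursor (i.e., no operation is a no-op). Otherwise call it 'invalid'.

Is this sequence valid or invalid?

After 1 (firstChild): h1
After 2 (firstChild): head
After 3 (parentNode): h1
After 4 (nextSibling): label
After 5 (firstChild): meta
After 6 (parentNode): label
After 7 (nextSibling): article

Answer: valid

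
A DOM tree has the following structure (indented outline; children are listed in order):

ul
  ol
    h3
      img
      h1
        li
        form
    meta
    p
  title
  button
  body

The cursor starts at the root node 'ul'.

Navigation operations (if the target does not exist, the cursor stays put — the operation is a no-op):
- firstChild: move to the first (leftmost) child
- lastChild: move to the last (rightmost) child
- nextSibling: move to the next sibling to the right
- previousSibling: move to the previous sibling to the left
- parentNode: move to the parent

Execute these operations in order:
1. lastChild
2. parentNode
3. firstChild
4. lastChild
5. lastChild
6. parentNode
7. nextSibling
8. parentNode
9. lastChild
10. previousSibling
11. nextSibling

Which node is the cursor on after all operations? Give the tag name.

After 1 (lastChild): body
After 2 (parentNode): ul
After 3 (firstChild): ol
After 4 (lastChild): p
After 5 (lastChild): p (no-op, stayed)
After 6 (parentNode): ol
After 7 (nextSibling): title
After 8 (parentNode): ul
After 9 (lastChild): body
After 10 (previousSibling): button
After 11 (nextSibling): body

Answer: body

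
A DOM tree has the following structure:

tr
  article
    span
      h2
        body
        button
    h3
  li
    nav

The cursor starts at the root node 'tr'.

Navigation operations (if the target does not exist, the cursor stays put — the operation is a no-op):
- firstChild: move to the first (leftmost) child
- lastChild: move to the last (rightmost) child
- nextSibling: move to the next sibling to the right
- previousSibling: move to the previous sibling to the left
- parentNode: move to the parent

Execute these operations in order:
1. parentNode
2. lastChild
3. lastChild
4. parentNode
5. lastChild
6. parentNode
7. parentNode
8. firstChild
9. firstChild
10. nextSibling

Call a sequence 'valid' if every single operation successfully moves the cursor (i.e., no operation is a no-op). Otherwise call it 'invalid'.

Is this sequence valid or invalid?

After 1 (parentNode): tr (no-op, stayed)
After 2 (lastChild): li
After 3 (lastChild): nav
After 4 (parentNode): li
After 5 (lastChild): nav
After 6 (parentNode): li
After 7 (parentNode): tr
After 8 (firstChild): article
After 9 (firstChild): span
After 10 (nextSibling): h3

Answer: invalid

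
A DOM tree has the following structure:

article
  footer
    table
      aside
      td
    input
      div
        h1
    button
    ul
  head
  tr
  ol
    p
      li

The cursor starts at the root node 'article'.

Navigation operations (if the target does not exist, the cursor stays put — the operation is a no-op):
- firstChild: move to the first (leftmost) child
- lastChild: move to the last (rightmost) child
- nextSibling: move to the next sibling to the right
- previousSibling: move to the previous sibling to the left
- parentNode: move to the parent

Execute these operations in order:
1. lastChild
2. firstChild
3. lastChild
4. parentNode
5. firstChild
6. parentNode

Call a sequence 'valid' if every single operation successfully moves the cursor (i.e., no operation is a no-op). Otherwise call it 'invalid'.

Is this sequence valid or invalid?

After 1 (lastChild): ol
After 2 (firstChild): p
After 3 (lastChild): li
After 4 (parentNode): p
After 5 (firstChild): li
After 6 (parentNode): p

Answer: valid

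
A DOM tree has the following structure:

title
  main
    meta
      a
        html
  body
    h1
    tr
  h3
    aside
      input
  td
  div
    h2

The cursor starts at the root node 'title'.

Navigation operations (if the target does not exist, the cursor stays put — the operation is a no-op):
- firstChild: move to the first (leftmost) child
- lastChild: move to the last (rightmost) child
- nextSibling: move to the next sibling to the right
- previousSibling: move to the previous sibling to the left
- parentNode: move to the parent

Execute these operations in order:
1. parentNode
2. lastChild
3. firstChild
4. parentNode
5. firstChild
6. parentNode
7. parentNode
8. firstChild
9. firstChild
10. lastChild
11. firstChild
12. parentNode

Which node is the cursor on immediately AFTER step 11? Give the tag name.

After 1 (parentNode): title (no-op, stayed)
After 2 (lastChild): div
After 3 (firstChild): h2
After 4 (parentNode): div
After 5 (firstChild): h2
After 6 (parentNode): div
After 7 (parentNode): title
After 8 (firstChild): main
After 9 (firstChild): meta
After 10 (lastChild): a
After 11 (firstChild): html

Answer: html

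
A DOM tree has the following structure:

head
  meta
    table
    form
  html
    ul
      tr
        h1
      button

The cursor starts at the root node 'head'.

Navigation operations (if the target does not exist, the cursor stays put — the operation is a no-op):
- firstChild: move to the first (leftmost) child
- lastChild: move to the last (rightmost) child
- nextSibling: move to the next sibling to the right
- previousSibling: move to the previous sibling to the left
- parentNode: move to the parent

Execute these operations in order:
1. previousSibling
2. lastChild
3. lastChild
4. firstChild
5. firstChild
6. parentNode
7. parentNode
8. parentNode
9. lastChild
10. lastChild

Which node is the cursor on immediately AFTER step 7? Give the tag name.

After 1 (previousSibling): head (no-op, stayed)
After 2 (lastChild): html
After 3 (lastChild): ul
After 4 (firstChild): tr
After 5 (firstChild): h1
After 6 (parentNode): tr
After 7 (parentNode): ul

Answer: ul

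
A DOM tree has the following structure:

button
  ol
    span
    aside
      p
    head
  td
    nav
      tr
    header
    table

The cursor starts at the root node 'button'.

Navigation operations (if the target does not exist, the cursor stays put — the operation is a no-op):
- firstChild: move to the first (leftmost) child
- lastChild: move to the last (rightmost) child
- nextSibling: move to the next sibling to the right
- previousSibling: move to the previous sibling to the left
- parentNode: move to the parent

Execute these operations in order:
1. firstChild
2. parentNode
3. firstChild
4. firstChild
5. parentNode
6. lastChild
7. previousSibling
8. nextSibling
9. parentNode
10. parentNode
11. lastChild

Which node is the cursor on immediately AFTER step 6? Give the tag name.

After 1 (firstChild): ol
After 2 (parentNode): button
After 3 (firstChild): ol
After 4 (firstChild): span
After 5 (parentNode): ol
After 6 (lastChild): head

Answer: head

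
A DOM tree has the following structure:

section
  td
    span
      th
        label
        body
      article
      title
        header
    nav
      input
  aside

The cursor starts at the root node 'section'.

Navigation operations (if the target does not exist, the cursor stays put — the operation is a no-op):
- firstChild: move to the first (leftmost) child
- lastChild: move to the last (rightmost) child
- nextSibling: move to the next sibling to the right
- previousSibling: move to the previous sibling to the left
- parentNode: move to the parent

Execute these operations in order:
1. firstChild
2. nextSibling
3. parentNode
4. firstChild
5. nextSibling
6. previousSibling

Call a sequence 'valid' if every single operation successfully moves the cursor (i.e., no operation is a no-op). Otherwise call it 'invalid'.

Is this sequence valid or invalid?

After 1 (firstChild): td
After 2 (nextSibling): aside
After 3 (parentNode): section
After 4 (firstChild): td
After 5 (nextSibling): aside
After 6 (previousSibling): td

Answer: valid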